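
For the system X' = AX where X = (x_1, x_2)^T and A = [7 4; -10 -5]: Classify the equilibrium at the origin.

unstable spiral

A = [[7,4],[-10,-5]]; det(A-λI) = λ^2 - 2λ + 5.
λ = 1 ± 2i: positive real part.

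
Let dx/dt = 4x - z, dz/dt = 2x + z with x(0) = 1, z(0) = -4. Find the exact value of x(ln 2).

28

A = [[4,-1],[2,1]]; eigenvalues λ = 3, 2.
Eigenvectors: (1,1) for λ=3, (1,2) for λ=2.
From the initial condition, c_1 = 6, c_2 = -5.
x(ln 2) = (6)(2^3)(1) + (-5)(2^2)(1) = 28.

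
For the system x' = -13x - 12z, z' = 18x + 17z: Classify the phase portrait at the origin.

A = [[-13,-12],[18,17]]; det(A-λI) = λ^2 - 4λ - 5.
λ = 5, -1: opposite signs.

saddle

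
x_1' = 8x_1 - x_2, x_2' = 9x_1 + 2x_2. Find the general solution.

Coefficient matrix A = [[8, -1], [9, 2]].
Characteristic polynomial det(A - λI) = λ^2 - 10λ + 25 = 0.
Single eigenvalue λ = 5 with algebraic multiplicity 2.
Eigenvector v = (-1,-3); generalized eigenvector w with (A-λI)w=v is (-1,-2).
General solution: e^(5t)[c_1·v + c_2·(t·v + w)].

x_1(t) = -c_1e^(5t) - c_2te^(5t) - c_2e^(5t), x_2(t) = -3c_1e^(5t) - 3c_2te^(5t) - 2c_2e^(5t)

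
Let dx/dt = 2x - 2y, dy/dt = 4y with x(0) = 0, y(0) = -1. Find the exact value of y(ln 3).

A = [[2,-2],[0,4]]; eigenvalues λ = 2, 4.
Eigenvectors: (-1,0) for λ=2, (1,-1) for λ=4.
From the initial condition, c_1 = 1, c_2 = 1.
y(ln 3) = (1)(3^2)(0) + (1)(3^4)(-1) = -81.

-81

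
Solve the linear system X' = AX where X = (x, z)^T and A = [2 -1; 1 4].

Coefficient matrix A = [[2, -1], [1, 4]].
Characteristic polynomial det(A - λI) = λ^2 - 6λ + 9 = 0.
Single eigenvalue λ = 3 with algebraic multiplicity 2.
Eigenvector v = (-1,1); generalized eigenvector w with (A-λI)w=v is (2,-1).
General solution: e^(3t)[c_1·v + c_2·(t·v + w)].

x(t) = -c_1e^(3t) - c_2te^(3t) + 2c_2e^(3t), z(t) = c_1e^(3t) + c_2te^(3t) - c_2e^(3t)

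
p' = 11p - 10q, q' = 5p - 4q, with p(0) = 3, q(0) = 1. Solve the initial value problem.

Coefficient matrix A = [[11, -10], [5, -4]].
Characteristic polynomial det(A - λI) = λ^2 - 7λ + 6 = 0.
Eigenvalues λ = 1, 6.
For λ=1: (A-λI) row 1 is [10, -10], so an eigenvector is (-1, -1).
For λ=6: (A-λI) row 1 is [5, -10], so an eigenvector is (2, 1).
General solution: C_1e^(t)(-1,-1) + C_2e^(6t)(2,1).
Applying p(0)=3, q(0)=1 gives C_1=1, C_2=2.

p(t) = 4e^(6t) - e^(t), q(t) = 2e^(6t) - e^(t)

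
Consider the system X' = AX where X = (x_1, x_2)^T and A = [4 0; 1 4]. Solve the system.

x_1(t) = -c_2e^(4t), x_2(t) = -c_1e^(4t) - c_2te^(4t) + 3c_2e^(4t)

Coefficient matrix A = [[4, 0], [1, 4]].
Characteristic polynomial det(A - λI) = λ^2 - 8λ + 16 = 0.
Single eigenvalue λ = 4 with algebraic multiplicity 2.
Eigenvector v = (0,-1); generalized eigenvector w with (A-λI)w=v is (-1,3).
General solution: e^(4t)[c_1·v + c_2·(t·v + w)].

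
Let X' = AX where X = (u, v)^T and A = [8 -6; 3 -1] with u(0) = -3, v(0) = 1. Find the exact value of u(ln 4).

-8112

A = [[8,-6],[3,-1]]; eigenvalues λ = 2, 5.
Eigenvectors: (-1,-1) for λ=2, (2,1) for λ=5.
From the initial condition, c_1 = -5, c_2 = -4.
u(ln 4) = (-5)(4^2)(-1) + (-4)(4^5)(2) = -8112.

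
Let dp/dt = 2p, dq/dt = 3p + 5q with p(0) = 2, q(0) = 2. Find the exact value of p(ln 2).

8

A = [[2,0],[3,5]]; eigenvalues λ = 5, 2.
Eigenvectors: (0,1) for λ=5, (-1,1) for λ=2.
From the initial condition, c_1 = 4, c_2 = -2.
p(ln 2) = (4)(2^5)(0) + (-2)(2^2)(-1) = 8.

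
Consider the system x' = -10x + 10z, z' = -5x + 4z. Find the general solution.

Coefficient matrix A = [[-10, 10], [-5, 4]].
Characteristic polynomial det(A - λI) = λ^2 + 6λ + 10 = 0.
Eigenvalues λ = -3 ± i (complex conjugate pair).
For λ=-3+i: an eigenvector is (-1,-1) - i(-3,-2) = (-1 + 3i, -1 + 2i).
A real fundamental pair from Re and Im of e^((-3+i)t)v: X_1 = e^(-3t)(cos(t)·(-1,-1) + sin(t)·(-3,-2)), X_2 = e^(-3t)(sin(t)·(-1,-1) - cos(t)·(-3,-2)).
General solution: C_1X_1 + C_2X_2.

x(t) = -3C_1e^(-3t)sin(t) - C_1e^(-3t)cos(t) - C_2e^(-3t)sin(t) + 3C_2e^(-3t)cos(t), z(t) = -2C_1e^(-3t)sin(t) - C_1e^(-3t)cos(t) - C_2e^(-3t)sin(t) + 2C_2e^(-3t)cos(t)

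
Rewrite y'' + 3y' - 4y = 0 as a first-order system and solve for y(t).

y(t) = K_1e^(-4t) + K_2e^(t)

Let x_1 = y, x_2 = y'. Then x_1' = x_2 and x_2' = 4x_1 - 3x_2.
A = [[0,1],[4,-3]]; det(A-λI) = λ^2 + 3λ - 4.
Eigenvalues λ = -4, 1 with eigenvectors (1,-4), (1,1).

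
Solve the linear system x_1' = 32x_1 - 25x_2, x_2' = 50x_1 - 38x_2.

x_1(t) = -K_1e^(-3t)sin(5t) + 2K_1e^(-3t)cos(5t) + 2K_2e^(-3t)sin(5t) + K_2e^(-3t)cos(5t), x_2(t) = -K_1e^(-3t)sin(5t) + 3K_1e^(-3t)cos(5t) + 3K_2e^(-3t)sin(5t) + K_2e^(-3t)cos(5t)

Coefficient matrix A = [[32, -25], [50, -38]].
Characteristic polynomial det(A - λI) = λ^2 + 6λ + 34 = 0.
Eigenvalues λ = -3 ± 5i (complex conjugate pair).
For λ=-3+5i: an eigenvector is (2,3) - i(-1,-1) = (2 + i, 3 + i).
A real fundamental pair from Re and Im of e^((-3+5i)t)v: X_1 = e^(-3t)(cos(5t)·(2,3) + sin(5t)·(-1,-1)), X_2 = e^(-3t)(sin(5t)·(2,3) - cos(5t)·(-1,-1)).
General solution: K_1X_1 + K_2X_2.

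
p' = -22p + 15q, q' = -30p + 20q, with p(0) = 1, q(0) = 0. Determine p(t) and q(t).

p(t) = -7e^(-t)sin(3t) + e^(-t)cos(3t), q(t) = -10e^(-t)sin(3t)

Coefficient matrix A = [[-22, 15], [-30, 20]].
Characteristic polynomial det(A - λI) = λ^2 + 2λ + 10 = 0.
Eigenvalues λ = -1 ± 3i (complex conjugate pair).
For λ=-1+3i: an eigenvector is (-2,-3) - i(-1,-1) = (-2 + i, -3 + i).
A real fundamental pair from Re and Im of e^((-1+3i)t)v: X_1 = e^(-t)(cos(3t)·(-2,-3) + sin(3t)·(-1,-1)), X_2 = e^(-t)(sin(3t)·(-2,-3) - cos(3t)·(-1,-1)).
General solution: c_1X_1 + c_2X_2.
Applying p(0)=1, q(0)=0 gives c_1=1, c_2=3.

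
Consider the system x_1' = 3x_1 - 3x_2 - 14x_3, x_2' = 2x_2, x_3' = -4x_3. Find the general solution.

x_1(t) = K_1e^(3t) + 3K_2e^(2t) + 2K_3e^(-4t), x_2(t) = K_2e^(2t), x_3(t) = K_3e^(-4t)

Coefficient matrix A = [[3, -3, -14], [0, 2, 0], [0, 0, -4]].
det(A - λI) = 0 gives eigenvalues λ = 3, 2, -4.
For λ=3: eigenvector (1,0,0).
For λ=2: eigenvector (3,1,0).
For λ=-4: eigenvector (2,0,1).
General solution: K_1e^(3t)(1,0,0) + K_2e^(2t)(3,1,0) + K_3e^(-4t)(2,0,1).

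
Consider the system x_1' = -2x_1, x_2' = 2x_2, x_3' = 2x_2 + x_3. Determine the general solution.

x_1(t) = K_2e^(-2t), x_2(t) = -K_3e^(2t), x_3(t) = K_1e^(t) - 2K_3e^(2t)

Coefficient matrix A = [[-2, 0, 0], [0, 2, 0], [0, 2, 1]].
det(A - λI) = 0 gives eigenvalues λ = 1, -2, 2.
For λ=1: eigenvector (0,0,1).
For λ=-2: eigenvector (1,0,0).
For λ=2: eigenvector (0,-1,-2).
General solution: K_1e^(t)(0,0,1) + K_2e^(-2t)(1,0,0) + K_3e^(2t)(0,-1,-2).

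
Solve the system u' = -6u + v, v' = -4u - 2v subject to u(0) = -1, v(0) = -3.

Coefficient matrix A = [[-6, 1], [-4, -2]].
Characteristic polynomial det(A - λI) = λ^2 + 8λ + 16 = 0.
Single eigenvalue λ = -4 with algebraic multiplicity 2.
Eigenvector v = (1,2); generalized eigenvector w with (A-λI)w=v is (0,1).
General solution: e^(-4t)[K_1·v + K_2·(t·v + w)].
Applying u(0)=-1, v(0)=-3 gives K_1=-1, K_2=-1.

u(t) = -te^(-4t) - e^(-4t), v(t) = -2te^(-4t) - 3e^(-4t)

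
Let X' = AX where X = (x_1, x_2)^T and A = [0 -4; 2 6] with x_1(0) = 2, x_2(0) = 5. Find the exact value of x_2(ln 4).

2960

A = [[0,-4],[2,6]]; eigenvalues λ = 2, 4.
Eigenvectors: (-2,1) for λ=2, (1,-1) for λ=4.
From the initial condition, c_1 = -7, c_2 = -12.
x_2(ln 4) = (-7)(4^2)(1) + (-12)(4^4)(-1) = 2960.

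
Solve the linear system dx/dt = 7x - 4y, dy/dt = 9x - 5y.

x(t) = 2K_1e^(t) + 2K_2te^(t) - K_2e^(t), y(t) = 3K_1e^(t) + 3K_2te^(t) - 2K_2e^(t)

Coefficient matrix A = [[7, -4], [9, -5]].
Characteristic polynomial det(A - λI) = λ^2 - 2λ + 1 = 0.
Single eigenvalue λ = 1 with algebraic multiplicity 2.
Eigenvector v = (2,3); generalized eigenvector w with (A-λI)w=v is (-1,-2).
General solution: e^(t)[K_1·v + K_2·(t·v + w)].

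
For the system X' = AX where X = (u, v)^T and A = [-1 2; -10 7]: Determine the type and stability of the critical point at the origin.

unstable spiral

A = [[-1,2],[-10,7]]; det(A-λI) = λ^2 - 6λ + 13.
λ = 3 ± 2i: positive real part.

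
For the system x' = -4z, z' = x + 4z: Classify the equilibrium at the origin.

A = [[0,-4],[1,4]]; det(A-λI) = λ^2 - 4λ + 4.
repeated λ = 2 with a single eigenvector.

unstable improper node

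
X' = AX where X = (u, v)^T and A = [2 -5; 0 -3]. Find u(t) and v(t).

Coefficient matrix A = [[2, -5], [0, -3]].
Characteristic polynomial det(A - λI) = λ^2 + λ - 6 = 0.
Eigenvalues λ = -3, 2.
For λ=-3: (A-λI) row 1 is [5, -5], so an eigenvector is (1, 1).
For λ=2: (A-λI) row 1 is [0, -5], so an eigenvector is (-1, 0).
General solution: C_1e^(-3t)(1,1) + C_2e^(2t)(-1,0).

u(t) = C_1e^(-3t) - C_2e^(2t), v(t) = C_1e^(-3t)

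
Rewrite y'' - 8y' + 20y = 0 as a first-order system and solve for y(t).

y(t) = c_1e^(4t)cos(2t) + c_2e^(4t)sin(2t)

Let x_1 = y, x_2 = y'. Then x_1' = x_2 and x_2' = -20x_1 + 8x_2.
A = [[0,1],[-20,8]]; det(A-λI) = λ^2 - 8λ + 20.
Eigenvalues λ = 4 ± 2i.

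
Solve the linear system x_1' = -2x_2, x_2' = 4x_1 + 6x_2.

x_1(t) = c_1e^(2t) + c_2e^(4t), x_2(t) = -c_1e^(2t) - 2c_2e^(4t)

Coefficient matrix A = [[0, -2], [4, 6]].
Characteristic polynomial det(A - λI) = λ^2 - 6λ + 8 = 0.
Eigenvalues λ = 2, 4.
For λ=2: (A-λI) row 1 is [-2, -2], so an eigenvector is (1, -1).
For λ=4: (A-λI) row 1 is [-4, -2], so an eigenvector is (1, -2).
General solution: c_1e^(2t)(1,-1) + c_2e^(4t)(1,-2).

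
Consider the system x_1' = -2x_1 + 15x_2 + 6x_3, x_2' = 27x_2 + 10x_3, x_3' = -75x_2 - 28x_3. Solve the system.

Coefficient matrix A = [[-2, 15, 6], [0, 27, 10], [0, -75, -28]].
det(A - λI) = 0 gives eigenvalues λ = -2, -3, 2.
For λ=-2: eigenvector (1,0,0).
For λ=-3: eigenvector (-3,-1,3).
For λ=2: eigenvector (0,-2,5).
General solution: C_1e^(-2t)(1,0,0) + C_2e^(-3t)(-3,-1,3) + C_3e^(2t)(0,-2,5).

x_1(t) = C_1e^(-2t) - 3C_2e^(-3t), x_2(t) = -C_2e^(-3t) - 2C_3e^(2t), x_3(t) = 3C_2e^(-3t) + 5C_3e^(2t)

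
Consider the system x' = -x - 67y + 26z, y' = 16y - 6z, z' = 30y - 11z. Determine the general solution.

Coefficient matrix A = [[-1, -67, 26], [0, 16, -6], [0, 30, -11]].
det(A - λI) = 0 gives eigenvalues λ = 4, -1, 1.
For λ=4: eigenvector (-3,1,2).
For λ=-1: eigenvector (1,0,0).
For λ=1: eigenvector (-2,2,5).
General solution: K_1e^(4t)(-3,1,2) + K_2e^(-t)(1,0,0) + K_3e^(t)(-2,2,5).

x(t) = -3K_1e^(4t) + K_2e^(-t) - 2K_3e^(t), y(t) = K_1e^(4t) + 2K_3e^(t), z(t) = 2K_1e^(4t) + 5K_3e^(t)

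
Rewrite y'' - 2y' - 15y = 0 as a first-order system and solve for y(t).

Let x_1 = y, x_2 = y'. Then x_1' = x_2 and x_2' = 15x_1 + 2x_2.
A = [[0,1],[15,2]]; det(A-λI) = λ^2 - 2λ - 15.
Eigenvalues λ = -3, 5 with eigenvectors (1,-3), (1,5).

y(t) = C_1e^(-3t) + C_2e^(5t)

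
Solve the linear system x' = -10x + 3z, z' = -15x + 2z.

Coefficient matrix A = [[-10, 3], [-15, 2]].
Characteristic polynomial det(A - λI) = λ^2 + 8λ + 25 = 0.
Eigenvalues λ = -4 ± 3i (complex conjugate pair).
For λ=-4+3i: an eigenvector is (1,2) - i(0,-1) = (1, 2 + i).
A real fundamental pair from Re and Im of e^((-4+3i)t)v: X_1 = e^(-4t)(cos(3t)·(1,2) + sin(3t)·(0,-1)), X_2 = e^(-4t)(sin(3t)·(1,2) - cos(3t)·(0,-1)).
General solution: C_1X_1 + C_2X_2.

x(t) = C_1e^(-4t)cos(3t) + C_2e^(-4t)sin(3t), z(t) = -C_1e^(-4t)sin(3t) + 2C_1e^(-4t)cos(3t) + 2C_2e^(-4t)sin(3t) + C_2e^(-4t)cos(3t)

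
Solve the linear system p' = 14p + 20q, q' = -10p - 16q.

p(t) = -C_1e^(-6t) - 2C_2e^(4t), q(t) = C_1e^(-6t) + C_2e^(4t)

Coefficient matrix A = [[14, 20], [-10, -16]].
Characteristic polynomial det(A - λI) = λ^2 + 2λ - 24 = 0.
Eigenvalues λ = -6, 4.
For λ=-6: (A-λI) row 1 is [20, 20], so an eigenvector is (-1, 1).
For λ=4: (A-λI) row 1 is [10, 20], so an eigenvector is (-2, 1).
General solution: C_1e^(-6t)(-1,1) + C_2e^(4t)(-2,1).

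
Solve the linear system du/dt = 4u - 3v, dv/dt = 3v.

Coefficient matrix A = [[4, -3], [0, 3]].
Characteristic polynomial det(A - λI) = λ^2 - 7λ + 12 = 0.
Eigenvalues λ = 3, 4.
For λ=3: (A-λI) row 1 is [1, -3], so an eigenvector is (3, 1).
For λ=4: (A-λI) row 1 is [0, -3], so an eigenvector is (1, 0).
General solution: c_1e^(3t)(3,1) + c_2e^(4t)(1,0).

u(t) = 3c_1e^(3t) + c_2e^(4t), v(t) = c_1e^(3t)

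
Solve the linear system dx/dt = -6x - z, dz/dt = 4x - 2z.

Coefficient matrix A = [[-6, -1], [4, -2]].
Characteristic polynomial det(A - λI) = λ^2 + 8λ + 16 = 0.
Single eigenvalue λ = -4 with algebraic multiplicity 2.
Eigenvector v = (-1,2); generalized eigenvector w with (A-λI)w=v is (2,-3).
General solution: e^(-4t)[c_1·v + c_2·(t·v + w)].

x(t) = -c_1e^(-4t) - c_2te^(-4t) + 2c_2e^(-4t), z(t) = 2c_1e^(-4t) + 2c_2te^(-4t) - 3c_2e^(-4t)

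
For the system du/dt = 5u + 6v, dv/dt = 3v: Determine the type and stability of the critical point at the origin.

unstable node

A = [[5,6],[0,3]]; det(A-λI) = λ^2 - 8λ + 15.
λ = 3, 5: both positive.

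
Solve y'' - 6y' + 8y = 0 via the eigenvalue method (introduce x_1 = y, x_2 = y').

Let x_1 = y, x_2 = y'. Then x_1' = x_2 and x_2' = -8x_1 + 6x_2.
A = [[0,1],[-8,6]]; det(A-λI) = λ^2 - 6λ + 8.
Eigenvalues λ = 4, 2 with eigenvectors (1,4), (1,2).

y(t) = C_1e^(4t) + C_2e^(2t)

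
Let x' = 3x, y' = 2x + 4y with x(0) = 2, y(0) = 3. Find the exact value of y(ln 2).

A = [[3,0],[2,4]]; eigenvalues λ = 3, 4.
Eigenvectors: (-1,2) for λ=3, (0,-1) for λ=4.
From the initial condition, c_1 = -2, c_2 = -7.
y(ln 2) = (-2)(2^3)(2) + (-7)(2^4)(-1) = 80.

80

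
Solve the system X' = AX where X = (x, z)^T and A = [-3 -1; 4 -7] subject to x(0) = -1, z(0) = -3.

x(t) = te^(-5t) - e^(-5t), z(t) = 2te^(-5t) - 3e^(-5t)

Coefficient matrix A = [[-3, -1], [4, -7]].
Characteristic polynomial det(A - λI) = λ^2 + 10λ + 25 = 0.
Single eigenvalue λ = -5 with algebraic multiplicity 2.
Eigenvector v = (1,2); generalized eigenvector w with (A-λI)w=v is (0,-1).
General solution: e^(-5t)[C_1·v + C_2·(t·v + w)].
Applying x(0)=-1, z(0)=-3 gives C_1=-1, C_2=1.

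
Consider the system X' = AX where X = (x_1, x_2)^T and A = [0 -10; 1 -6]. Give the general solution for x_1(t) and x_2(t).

x_1(t) = 3c_1e^(-3t)sin(t) + c_1e^(-3t)cos(t) + c_2e^(-3t)sin(t) - 3c_2e^(-3t)cos(t), x_2(t) = c_1e^(-3t)sin(t) - c_2e^(-3t)cos(t)

Coefficient matrix A = [[0, -10], [1, -6]].
Characteristic polynomial det(A - λI) = λ^2 + 6λ + 10 = 0.
Eigenvalues λ = -3 ± i (complex conjugate pair).
For λ=-3+i: an eigenvector is (1,0) - i(3,1) = (1 - 3i, 0 - i).
A real fundamental pair from Re and Im of e^((-3+i)t)v: X_1 = e^(-3t)(cos(t)·(1,0) + sin(t)·(3,1)), X_2 = e^(-3t)(sin(t)·(1,0) - cos(t)·(3,1)).
General solution: c_1X_1 + c_2X_2.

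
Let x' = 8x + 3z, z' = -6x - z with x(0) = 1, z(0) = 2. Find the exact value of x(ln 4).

4048

A = [[8,3],[-6,-1]]; eigenvalues λ = 5, 2.
Eigenvectors: (-1,1) for λ=5, (-1,2) for λ=2.
From the initial condition, c_1 = -4, c_2 = 3.
x(ln 4) = (-4)(4^5)(-1) + (3)(4^2)(-1) = 4048.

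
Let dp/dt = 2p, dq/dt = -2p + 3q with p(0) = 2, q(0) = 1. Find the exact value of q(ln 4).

A = [[2,0],[-2,3]]; eigenvalues λ = 3, 2.
Eigenvectors: (0,-1) for λ=3, (-1,-2) for λ=2.
From the initial condition, c_1 = 3, c_2 = -2.
q(ln 4) = (3)(4^3)(-1) + (-2)(4^2)(-2) = -128.

-128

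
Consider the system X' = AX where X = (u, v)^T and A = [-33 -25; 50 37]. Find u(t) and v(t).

Coefficient matrix A = [[-33, -25], [50, 37]].
Characteristic polynomial det(A - λI) = λ^2 - 4λ + 29 = 0.
Eigenvalues λ = 2 ± 5i (complex conjugate pair).
For λ=2+5i: an eigenvector is (1,-1) - i(-2,3) = (1 + 2i, -1 - 3i).
A real fundamental pair from Re and Im of e^((2+5i)t)v: X_1 = e^(2t)(cos(5t)·(1,-1) + sin(5t)·(-2,3)), X_2 = e^(2t)(sin(5t)·(1,-1) - cos(5t)·(-2,3)).
General solution: C_1X_1 + C_2X_2.

u(t) = -2C_1e^(2t)sin(5t) + C_1e^(2t)cos(5t) + C_2e^(2t)sin(5t) + 2C_2e^(2t)cos(5t), v(t) = 3C_1e^(2t)sin(5t) - C_1e^(2t)cos(5t) - C_2e^(2t)sin(5t) - 3C_2e^(2t)cos(5t)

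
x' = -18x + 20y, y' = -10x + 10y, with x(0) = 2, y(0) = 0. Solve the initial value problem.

Coefficient matrix A = [[-18, 20], [-10, 10]].
Characteristic polynomial det(A - λI) = λ^2 + 8λ + 20 = 0.
Eigenvalues λ = -4 ± 2i (complex conjugate pair).
For λ=-4+2i: an eigenvector is (-1,-1) - i(-3,-2) = (-1 + 3i, -1 + 2i).
A real fundamental pair from Re and Im of e^((-4+2i)t)v: X_1 = e^(-4t)(cos(2t)·(-1,-1) + sin(2t)·(-3,-2)), X_2 = e^(-4t)(sin(2t)·(-1,-1) - cos(2t)·(-3,-2)).
General solution: C_1X_1 + C_2X_2.
Applying x(0)=2, y(0)=0 gives C_1=4, C_2=2.

x(t) = -14e^(-4t)sin(2t) + 2e^(-4t)cos(2t), y(t) = -10e^(-4t)sin(2t)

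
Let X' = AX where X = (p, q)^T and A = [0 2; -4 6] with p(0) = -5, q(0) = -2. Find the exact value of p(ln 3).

171

A = [[0,2],[-4,6]]; eigenvalues λ = 2, 4.
Eigenvectors: (1,1) for λ=2, (-1,-2) for λ=4.
From the initial condition, c_1 = -8, c_2 = -3.
p(ln 3) = (-8)(3^2)(1) + (-3)(3^4)(-1) = 171.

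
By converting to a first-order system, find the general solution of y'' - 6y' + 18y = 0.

Let x_1 = y, x_2 = y'. Then x_1' = x_2 and x_2' = -18x_1 + 6x_2.
A = [[0,1],[-18,6]]; det(A-λI) = λ^2 - 6λ + 18.
Eigenvalues λ = 3 ± 3i.

y(t) = C_1e^(3t)cos(3t) + C_2e^(3t)sin(3t)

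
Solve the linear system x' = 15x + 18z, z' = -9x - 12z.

x(t) = -2c_1e^(6t) - c_2e^(-3t), z(t) = c_1e^(6t) + c_2e^(-3t)

Coefficient matrix A = [[15, 18], [-9, -12]].
Characteristic polynomial det(A - λI) = λ^2 - 3λ - 18 = 0.
Eigenvalues λ = 6, -3.
For λ=6: (A-λI) row 1 is [9, 18], so an eigenvector is (-2, 1).
For λ=-3: (A-λI) row 1 is [18, 18], so an eigenvector is (-1, 1).
General solution: c_1e^(6t)(-2,1) + c_2e^(-3t)(-1,1).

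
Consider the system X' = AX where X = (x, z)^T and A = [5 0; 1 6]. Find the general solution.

x(t) = K_2e^(5t), z(t) = -K_1e^(6t) - K_2e^(5t)

Coefficient matrix A = [[5, 0], [1, 6]].
Characteristic polynomial det(A - λI) = λ^2 - 11λ + 30 = 0.
Eigenvalues λ = 6, 5.
For λ=6: (A-λI) row 1 is [-1, 0], so an eigenvector is (0, -1).
For λ=5: (A-λI) row 2 is [1, 1], so an eigenvector is (1, -1).
General solution: K_1e^(6t)(0,-1) + K_2e^(5t)(1,-1).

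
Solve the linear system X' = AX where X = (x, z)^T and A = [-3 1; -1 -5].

Coefficient matrix A = [[-3, 1], [-1, -5]].
Characteristic polynomial det(A - λI) = λ^2 + 8λ + 16 = 0.
Single eigenvalue λ = -4 with algebraic multiplicity 2.
Eigenvector v = (1,-1); generalized eigenvector w with (A-λI)w=v is (0,1).
General solution: e^(-4t)[c_1·v + c_2·(t·v + w)].

x(t) = c_1e^(-4t) + c_2te^(-4t), z(t) = -c_1e^(-4t) - c_2te^(-4t) + c_2e^(-4t)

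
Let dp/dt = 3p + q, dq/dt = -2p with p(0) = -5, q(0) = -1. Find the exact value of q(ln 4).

128

A = [[3,1],[-2,0]]; eigenvalues λ = 2, 1.
Eigenvectors: (1,-1) for λ=2, (-1,2) for λ=1.
From the initial condition, c_1 = -11, c_2 = -6.
q(ln 4) = (-11)(4^2)(-1) + (-6)(4^1)(2) = 128.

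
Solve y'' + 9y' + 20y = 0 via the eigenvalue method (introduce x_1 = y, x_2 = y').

Let x_1 = y, x_2 = y'. Then x_1' = x_2 and x_2' = -20x_1 - 9x_2.
A = [[0,1],[-20,-9]]; det(A-λI) = λ^2 + 9λ + 20.
Eigenvalues λ = -5, -4 with eigenvectors (1,-5), (1,-4).

y(t) = C_1e^(-5t) + C_2e^(-4t)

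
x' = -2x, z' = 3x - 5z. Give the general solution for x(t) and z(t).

Coefficient matrix A = [[-2, 0], [3, -5]].
Characteristic polynomial det(A - λI) = λ^2 + 7λ + 10 = 0.
Eigenvalues λ = -5, -2.
For λ=-5: (A-λI) row 1 is [3, 0], so an eigenvector is (0, -1).
For λ=-2: (A-λI) row 2 is [3, -3], so an eigenvector is (1, 1).
General solution: c_1e^(-5t)(0,-1) + c_2e^(-2t)(1,1).

x(t) = c_2e^(-2t), z(t) = -c_1e^(-5t) + c_2e^(-2t)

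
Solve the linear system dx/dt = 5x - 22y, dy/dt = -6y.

x(t) = C_1e^(5t) + 2C_2e^(-6t), y(t) = C_2e^(-6t)

Coefficient matrix A = [[5, -22], [0, -6]].
Characteristic polynomial det(A - λI) = λ^2 + λ - 30 = 0.
Eigenvalues λ = 5, -6.
For λ=5: (A-λI) row 1 is [0, -22], so an eigenvector is (1, 0).
For λ=-6: (A-λI) row 1 is [11, -22], so an eigenvector is (2, 1).
General solution: C_1e^(5t)(1,0) + C_2e^(-6t)(2,1).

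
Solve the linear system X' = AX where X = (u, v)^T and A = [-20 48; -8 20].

u(t) = 2C_1e^(4t) - 3C_2e^(-4t), v(t) = C_1e^(4t) - C_2e^(-4t)

Coefficient matrix A = [[-20, 48], [-8, 20]].
Characteristic polynomial det(A - λI) = λ^2 - 16 = 0.
Eigenvalues λ = 4, -4.
For λ=4: (A-λI) row 1 is [-24, 48], so an eigenvector is (2, 1).
For λ=-4: (A-λI) row 1 is [-16, 48], so an eigenvector is (-3, -1).
General solution: C_1e^(4t)(2,1) + C_2e^(-4t)(-3,-1).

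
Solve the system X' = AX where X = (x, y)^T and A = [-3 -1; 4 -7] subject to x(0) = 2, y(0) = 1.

Coefficient matrix A = [[-3, -1], [4, -7]].
Characteristic polynomial det(A - λI) = λ^2 + 10λ + 25 = 0.
Single eigenvalue λ = -5 with algebraic multiplicity 2.
Eigenvector v = (-1,-2); generalized eigenvector w with (A-λI)w=v is (-1,-1).
General solution: e^(-5t)[C_1·v + C_2·(t·v + w)].
Applying x(0)=2, y(0)=1 gives C_1=1, C_2=-3.

x(t) = 3te^(-5t) + 2e^(-5t), y(t) = 6te^(-5t) + e^(-5t)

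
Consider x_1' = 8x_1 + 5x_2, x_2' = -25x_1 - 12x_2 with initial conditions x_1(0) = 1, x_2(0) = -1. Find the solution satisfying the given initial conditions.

x_1(t) = e^(-2t)sin(5t) + e^(-2t)cos(5t), x_2(t) = -3e^(-2t)sin(5t) - e^(-2t)cos(5t)

Coefficient matrix A = [[8, 5], [-25, -12]].
Characteristic polynomial det(A - λI) = λ^2 + 4λ + 29 = 0.
Eigenvalues λ = -2 ± 5i (complex conjugate pair).
For λ=-2+5i: an eigenvector is (0,-1) - i(-1,2) = (0 + i, -1 - 2i).
A real fundamental pair from Re and Im of e^((-2+5i)t)v: X_1 = e^(-2t)(cos(5t)·(0,-1) + sin(5t)·(-1,2)), X_2 = e^(-2t)(sin(5t)·(0,-1) - cos(5t)·(-1,2)).
General solution: K_1X_1 + K_2X_2.
Applying x_1(0)=1, x_2(0)=-1 gives K_1=-1, K_2=1.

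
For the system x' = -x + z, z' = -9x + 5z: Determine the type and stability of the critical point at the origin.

A = [[-1,1],[-9,5]]; det(A-λI) = λ^2 - 4λ + 4.
repeated λ = 2 with a single eigenvector.

unstable improper node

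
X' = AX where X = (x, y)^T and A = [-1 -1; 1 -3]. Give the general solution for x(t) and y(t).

x(t) = c_1e^(-2t) + c_2te^(-2t) + 2c_2e^(-2t), y(t) = c_1e^(-2t) + c_2te^(-2t) + c_2e^(-2t)

Coefficient matrix A = [[-1, -1], [1, -3]].
Characteristic polynomial det(A - λI) = λ^2 + 4λ + 4 = 0.
Single eigenvalue λ = -2 with algebraic multiplicity 2.
Eigenvector v = (1,1); generalized eigenvector w with (A-λI)w=v is (2,1).
General solution: e^(-2t)[c_1·v + c_2·(t·v + w)].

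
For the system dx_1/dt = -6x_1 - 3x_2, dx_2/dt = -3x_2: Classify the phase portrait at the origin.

A = [[-6,-3],[0,-3]]; det(A-λI) = λ^2 + 9λ + 18.
λ = -6, -3: both negative.

stable node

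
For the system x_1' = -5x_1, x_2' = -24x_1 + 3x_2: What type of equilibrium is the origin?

A = [[-5,0],[-24,3]]; det(A-λI) = λ^2 + 2λ - 15.
λ = 3, -5: opposite signs.

saddle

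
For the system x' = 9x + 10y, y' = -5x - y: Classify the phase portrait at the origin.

unstable spiral

A = [[9,10],[-5,-1]]; det(A-λI) = λ^2 - 8λ + 41.
λ = 4 ± 5i: positive real part.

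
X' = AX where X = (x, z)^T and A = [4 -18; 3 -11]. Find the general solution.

x(t) = 3K_1e^(-2t) + 2K_2e^(-5t), z(t) = K_1e^(-2t) + K_2e^(-5t)

Coefficient matrix A = [[4, -18], [3, -11]].
Characteristic polynomial det(A - λI) = λ^2 + 7λ + 10 = 0.
Eigenvalues λ = -2, -5.
For λ=-2: (A-λI) row 1 is [6, -18], so an eigenvector is (3, 1).
For λ=-5: (A-λI) row 1 is [9, -18], so an eigenvector is (2, 1).
General solution: K_1e^(-2t)(3,1) + K_2e^(-5t)(2,1).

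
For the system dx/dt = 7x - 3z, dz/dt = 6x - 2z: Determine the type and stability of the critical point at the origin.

unstable node

A = [[7,-3],[6,-2]]; det(A-λI) = λ^2 - 5λ + 4.
λ = 1, 4: both positive.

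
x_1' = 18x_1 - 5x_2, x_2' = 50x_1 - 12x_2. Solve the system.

Coefficient matrix A = [[18, -5], [50, -12]].
Characteristic polynomial det(A - λI) = λ^2 - 6λ + 34 = 0.
Eigenvalues λ = 3 ± 5i (complex conjugate pair).
For λ=3+5i: an eigenvector is (-1,-3) - i(0,-1) = (-1, -3 + i).
A real fundamental pair from Re and Im of e^((3+5i)t)v: X_1 = e^(3t)(cos(5t)·(-1,-3) + sin(5t)·(0,-1)), X_2 = e^(3t)(sin(5t)·(-1,-3) - cos(5t)·(0,-1)).
General solution: c_1X_1 + c_2X_2.

x_1(t) = -c_1e^(3t)cos(5t) - c_2e^(3t)sin(5t), x_2(t) = -c_1e^(3t)sin(5t) - 3c_1e^(3t)cos(5t) - 3c_2e^(3t)sin(5t) + c_2e^(3t)cos(5t)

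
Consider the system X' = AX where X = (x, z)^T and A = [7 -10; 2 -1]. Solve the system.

Coefficient matrix A = [[7, -10], [2, -1]].
Characteristic polynomial det(A - λI) = λ^2 - 6λ + 13 = 0.
Eigenvalues λ = 3 ± 2i (complex conjugate pair).
For λ=3+2i: an eigenvector is (2,1) - i(-1,0) = (2 + i, 1).
A real fundamental pair from Re and Im of e^((3+2i)t)v: X_1 = e^(3t)(cos(2t)·(2,1) + sin(2t)·(-1,0)), X_2 = e^(3t)(sin(2t)·(2,1) - cos(2t)·(-1,0)).
General solution: K_1X_1 + K_2X_2.

x(t) = -K_1e^(3t)sin(2t) + 2K_1e^(3t)cos(2t) + 2K_2e^(3t)sin(2t) + K_2e^(3t)cos(2t), z(t) = K_1e^(3t)cos(2t) + K_2e^(3t)sin(2t)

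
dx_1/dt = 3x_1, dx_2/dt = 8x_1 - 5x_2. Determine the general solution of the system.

Coefficient matrix A = [[3, 0], [8, -5]].
Characteristic polynomial det(A - λI) = λ^2 + 2λ - 15 = 0.
Eigenvalues λ = 3, -5.
For λ=3: (A-λI) row 2 is [8, -8], so an eigenvector is (-1, -1).
For λ=-5: (A-λI) row 1 is [8, 0], so an eigenvector is (0, 1).
General solution: K_1e^(3t)(-1,-1) + K_2e^(-5t)(0,1).

x_1(t) = -K_1e^(3t), x_2(t) = -K_1e^(3t) + K_2e^(-5t)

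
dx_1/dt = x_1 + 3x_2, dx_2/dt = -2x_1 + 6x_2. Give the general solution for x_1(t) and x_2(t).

Coefficient matrix A = [[1, 3], [-2, 6]].
Characteristic polynomial det(A - λI) = λ^2 - 7λ + 12 = 0.
Eigenvalues λ = 4, 3.
For λ=4: (A-λI) row 1 is [-3, 3], so an eigenvector is (1, 1).
For λ=3: (A-λI) row 1 is [-2, 3], so an eigenvector is (-3, -2).
General solution: K_1e^(4t)(1,1) + K_2e^(3t)(-3,-2).

x_1(t) = K_1e^(4t) - 3K_2e^(3t), x_2(t) = K_1e^(4t) - 2K_2e^(3t)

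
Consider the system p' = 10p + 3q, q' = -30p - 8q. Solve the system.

Coefficient matrix A = [[10, 3], [-30, -8]].
Characteristic polynomial det(A - λI) = λ^2 - 2λ + 10 = 0.
Eigenvalues λ = 1 ± 3i (complex conjugate pair).
For λ=1+3i: an eigenvector is (-1,3) - i(0,1) = (-1, 3 - i).
A real fundamental pair from Re and Im of e^((1+3i)t)v: X_1 = e^(t)(cos(3t)·(-1,3) + sin(3t)·(0,1)), X_2 = e^(t)(sin(3t)·(-1,3) - cos(3t)·(0,1)).
General solution: C_1X_1 + C_2X_2.

p(t) = -C_1e^(t)cos(3t) - C_2e^(t)sin(3t), q(t) = C_1e^(t)sin(3t) + 3C_1e^(t)cos(3t) + 3C_2e^(t)sin(3t) - C_2e^(t)cos(3t)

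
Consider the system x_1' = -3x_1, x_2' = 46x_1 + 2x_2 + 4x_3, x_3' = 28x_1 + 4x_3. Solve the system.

x_1(t) = c_1e^(-3t), x_2(t) = -6c_1e^(-3t) + c_2e^(2t) + 2c_3e^(4t), x_3(t) = -4c_1e^(-3t) + c_3e^(4t)

Coefficient matrix A = [[-3, 0, 0], [46, 2, 4], [28, 0, 4]].
det(A - λI) = 0 gives eigenvalues λ = -3, 2, 4.
For λ=-3: eigenvector (1,-6,-4).
For λ=2: eigenvector (0,1,0).
For λ=4: eigenvector (0,2,1).
General solution: c_1e^(-3t)(1,-6,-4) + c_2e^(2t)(0,1,0) + c_3e^(4t)(0,2,1).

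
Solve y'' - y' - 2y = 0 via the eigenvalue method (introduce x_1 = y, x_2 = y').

y(t) = C_1e^(-t) + C_2e^(2t)

Let x_1 = y, x_2 = y'. Then x_1' = x_2 and x_2' = 2x_1 + x_2.
A = [[0,1],[2,1]]; det(A-λI) = λ^2 - λ - 2.
Eigenvalues λ = -1, 2 with eigenvectors (1,-1), (1,2).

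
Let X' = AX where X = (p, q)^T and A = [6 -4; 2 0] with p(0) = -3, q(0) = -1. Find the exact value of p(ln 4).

A = [[6,-4],[2,0]]; eigenvalues λ = 4, 2.
Eigenvectors: (2,1) for λ=4, (1,1) for λ=2.
From the initial condition, c_1 = -2, c_2 = 1.
p(ln 4) = (-2)(4^4)(2) + (1)(4^2)(1) = -1008.

-1008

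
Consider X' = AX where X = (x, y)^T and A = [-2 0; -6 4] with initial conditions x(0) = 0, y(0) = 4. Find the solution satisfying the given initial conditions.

x(t) = 0, y(t) = 4e^(4t)

Coefficient matrix A = [[-2, 0], [-6, 4]].
Characteristic polynomial det(A - λI) = λ^2 - 2λ - 8 = 0.
Eigenvalues λ = 4, -2.
For λ=4: (A-λI) row 1 is [-6, 0], so an eigenvector is (0, -1).
For λ=-2: (A-λI) row 2 is [-6, 6], so an eigenvector is (1, 1).
General solution: K_1e^(4t)(0,-1) + K_2e^(-2t)(1,1).
Applying x(0)=0, y(0)=4 gives K_1=-4, K_2=0.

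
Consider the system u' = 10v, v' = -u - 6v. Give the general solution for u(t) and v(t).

Coefficient matrix A = [[0, 10], [-1, -6]].
Characteristic polynomial det(A - λI) = λ^2 + 6λ + 10 = 0.
Eigenvalues λ = -3 ± i (complex conjugate pair).
For λ=-3+i: an eigenvector is (3,-1) - i(-1,0) = (3 + i, -1).
A real fundamental pair from Re and Im of e^((-3+i)t)v: X_1 = e^(-3t)(cos(t)·(3,-1) + sin(t)·(-1,0)), X_2 = e^(-3t)(sin(t)·(3,-1) - cos(t)·(-1,0)).
General solution: c_1X_1 + c_2X_2.

u(t) = -c_1e^(-3t)sin(t) + 3c_1e^(-3t)cos(t) + 3c_2e^(-3t)sin(t) + c_2e^(-3t)cos(t), v(t) = -c_1e^(-3t)cos(t) - c_2e^(-3t)sin(t)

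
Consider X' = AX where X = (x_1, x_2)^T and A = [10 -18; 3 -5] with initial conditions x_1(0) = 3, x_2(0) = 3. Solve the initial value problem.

x_1(t) = -9e^(4t) + 12e^(t), x_2(t) = -3e^(4t) + 6e^(t)

Coefficient matrix A = [[10, -18], [3, -5]].
Characteristic polynomial det(A - λI) = λ^2 - 5λ + 4 = 0.
Eigenvalues λ = 4, 1.
For λ=4: (A-λI) row 1 is [6, -18], so an eigenvector is (-3, -1).
For λ=1: (A-λI) row 1 is [9, -18], so an eigenvector is (2, 1).
General solution: c_1e^(4t)(-3,-1) + c_2e^(t)(2,1).
Applying x_1(0)=3, x_2(0)=3 gives c_1=3, c_2=6.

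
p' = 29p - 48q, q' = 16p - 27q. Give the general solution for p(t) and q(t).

p(t) = -2c_1e^(5t) - 3c_2e^(-3t), q(t) = -c_1e^(5t) - 2c_2e^(-3t)

Coefficient matrix A = [[29, -48], [16, -27]].
Characteristic polynomial det(A - λI) = λ^2 - 2λ - 15 = 0.
Eigenvalues λ = 5, -3.
For λ=5: (A-λI) row 1 is [24, -48], so an eigenvector is (-2, -1).
For λ=-3: (A-λI) row 1 is [32, -48], so an eigenvector is (-3, -2).
General solution: c_1e^(5t)(-2,-1) + c_2e^(-3t)(-3,-2).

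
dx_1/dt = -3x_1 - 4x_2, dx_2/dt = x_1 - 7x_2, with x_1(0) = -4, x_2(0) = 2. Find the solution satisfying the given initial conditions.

Coefficient matrix A = [[-3, -4], [1, -7]].
Characteristic polynomial det(A - λI) = λ^2 + 10λ + 25 = 0.
Single eigenvalue λ = -5 with algebraic multiplicity 2.
Eigenvector v = (-2,-1); generalized eigenvector w with (A-λI)w=v is (-1,0).
General solution: e^(-5t)[C_1·v + C_2·(t·v + w)].
Applying x_1(0)=-4, x_2(0)=2 gives C_1=-2, C_2=8.

x_1(t) = -16te^(-5t) - 4e^(-5t), x_2(t) = -8te^(-5t) + 2e^(-5t)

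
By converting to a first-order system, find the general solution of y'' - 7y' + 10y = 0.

Let x_1 = y, x_2 = y'. Then x_1' = x_2 and x_2' = -10x_1 + 7x_2.
A = [[0,1],[-10,7]]; det(A-λI) = λ^2 - 7λ + 10.
Eigenvalues λ = 5, 2 with eigenvectors (1,5), (1,2).

y(t) = C_1e^(5t) + C_2e^(2t)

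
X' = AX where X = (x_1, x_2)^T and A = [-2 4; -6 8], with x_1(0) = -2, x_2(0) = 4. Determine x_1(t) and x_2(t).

Coefficient matrix A = [[-2, 4], [-6, 8]].
Characteristic polynomial det(A - λI) = λ^2 - 6λ + 8 = 0.
Eigenvalues λ = 2, 4.
For λ=2: (A-λI) row 1 is [-4, 4], so an eigenvector is (-1, -1).
For λ=4: (A-λI) row 1 is [-6, 4], so an eigenvector is (2, 3).
General solution: K_1e^(2t)(-1,-1) + K_2e^(4t)(2,3).
Applying x_1(0)=-2, x_2(0)=4 gives K_1=14, K_2=6.

x_1(t) = 12e^(4t) - 14e^(2t), x_2(t) = 18e^(4t) - 14e^(2t)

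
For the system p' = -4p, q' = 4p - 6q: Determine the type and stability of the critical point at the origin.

A = [[-4,0],[4,-6]]; det(A-λI) = λ^2 + 10λ + 24.
λ = -6, -4: both negative.

stable node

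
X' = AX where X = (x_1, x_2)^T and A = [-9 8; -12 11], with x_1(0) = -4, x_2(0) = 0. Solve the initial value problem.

Coefficient matrix A = [[-9, 8], [-12, 11]].
Characteristic polynomial det(A - λI) = λ^2 - 2λ - 3 = 0.
Eigenvalues λ = 3, -1.
For λ=3: (A-λI) row 1 is [-12, 8], so an eigenvector is (-2, -3).
For λ=-1: (A-λI) row 1 is [-8, 8], so an eigenvector is (-1, -1).
General solution: c_1e^(3t)(-2,-3) + c_2e^(-t)(-1,-1).
Applying x_1(0)=-4, x_2(0)=0 gives c_1=-4, c_2=12.

x_1(t) = 8e^(3t) - 12e^(-t), x_2(t) = 12e^(3t) - 12e^(-t)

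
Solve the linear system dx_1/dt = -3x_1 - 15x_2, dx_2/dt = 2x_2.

Coefficient matrix A = [[-3, -15], [0, 2]].
Characteristic polynomial det(A - λI) = λ^2 + λ - 6 = 0.
Eigenvalues λ = 2, -3.
For λ=2: (A-λI) row 1 is [-5, -15], so an eigenvector is (-3, 1).
For λ=-3: (A-λI) row 1 is [0, -15], so an eigenvector is (-1, 0).
General solution: K_1e^(2t)(-3,1) + K_2e^(-3t)(-1,0).

x_1(t) = -3K_1e^(2t) - K_2e^(-3t), x_2(t) = K_1e^(2t)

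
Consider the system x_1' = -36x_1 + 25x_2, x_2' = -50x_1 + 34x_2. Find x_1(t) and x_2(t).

x_1(t) = -2K_1e^(-t)sin(5t) + K_1e^(-t)cos(5t) + K_2e^(-t)sin(5t) + 2K_2e^(-t)cos(5t), x_2(t) = -3K_1e^(-t)sin(5t) + K_1e^(-t)cos(5t) + K_2e^(-t)sin(5t) + 3K_2e^(-t)cos(5t)

Coefficient matrix A = [[-36, 25], [-50, 34]].
Characteristic polynomial det(A - λI) = λ^2 + 2λ + 26 = 0.
Eigenvalues λ = -1 ± 5i (complex conjugate pair).
For λ=-1+5i: an eigenvector is (1,1) - i(-2,-3) = (1 + 2i, 1 + 3i).
A real fundamental pair from Re and Im of e^((-1+5i)t)v: X_1 = e^(-t)(cos(5t)·(1,1) + sin(5t)·(-2,-3)), X_2 = e^(-t)(sin(5t)·(1,1) - cos(5t)·(-2,-3)).
General solution: K_1X_1 + K_2X_2.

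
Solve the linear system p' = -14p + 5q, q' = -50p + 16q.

p(t) = -c_1e^(t)sin(5t) + c_2e^(t)cos(5t), q(t) = -3c_1e^(t)sin(5t) - c_1e^(t)cos(5t) - c_2e^(t)sin(5t) + 3c_2e^(t)cos(5t)

Coefficient matrix A = [[-14, 5], [-50, 16]].
Characteristic polynomial det(A - λI) = λ^2 - 2λ + 26 = 0.
Eigenvalues λ = 1 ± 5i (complex conjugate pair).
For λ=1+5i: an eigenvector is (0,-1) - i(-1,-3) = (0 + i, -1 + 3i).
A real fundamental pair from Re and Im of e^((1+5i)t)v: X_1 = e^(t)(cos(5t)·(0,-1) + sin(5t)·(-1,-3)), X_2 = e^(t)(sin(5t)·(0,-1) - cos(5t)·(-1,-3)).
General solution: c_1X_1 + c_2X_2.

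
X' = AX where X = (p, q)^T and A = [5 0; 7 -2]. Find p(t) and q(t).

Coefficient matrix A = [[5, 0], [7, -2]].
Characteristic polynomial det(A - λI) = λ^2 - 3λ - 10 = 0.
Eigenvalues λ = -2, 5.
For λ=-2: (A-λI) row 1 is [7, 0], so an eigenvector is (0, 1).
For λ=5: (A-λI) row 2 is [7, -7], so an eigenvector is (-1, -1).
General solution: K_1e^(-2t)(0,1) + K_2e^(5t)(-1,-1).

p(t) = -K_2e^(5t), q(t) = K_1e^(-2t) - K_2e^(5t)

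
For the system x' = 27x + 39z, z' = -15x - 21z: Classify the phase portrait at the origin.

unstable spiral

A = [[27,39],[-15,-21]]; det(A-λI) = λ^2 - 6λ + 18.
λ = 3 ± 3i: positive real part.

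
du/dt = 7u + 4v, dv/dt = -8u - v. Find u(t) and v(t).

u(t) = c_1e^(3t)cos(4t) + c_2e^(3t)sin(4t), v(t) = -c_1e^(3t)sin(4t) - c_1e^(3t)cos(4t) - c_2e^(3t)sin(4t) + c_2e^(3t)cos(4t)

Coefficient matrix A = [[7, 4], [-8, -1]].
Characteristic polynomial det(A - λI) = λ^2 - 6λ + 25 = 0.
Eigenvalues λ = 3 ± 4i (complex conjugate pair).
For λ=3+4i: an eigenvector is (1,-1) - i(0,-1) = (1, -1 + i).
A real fundamental pair from Re and Im of e^((3+4i)t)v: X_1 = e^(3t)(cos(4t)·(1,-1) + sin(4t)·(0,-1)), X_2 = e^(3t)(sin(4t)·(1,-1) - cos(4t)·(0,-1)).
General solution: c_1X_1 + c_2X_2.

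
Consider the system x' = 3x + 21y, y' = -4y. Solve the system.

Coefficient matrix A = [[3, 21], [0, -4]].
Characteristic polynomial det(A - λI) = λ^2 + λ - 12 = 0.
Eigenvalues λ = 3, -4.
For λ=3: (A-λI) row 1 is [0, 21], so an eigenvector is (1, 0).
For λ=-4: (A-λI) row 1 is [7, 21], so an eigenvector is (-3, 1).
General solution: c_1e^(3t)(1,0) + c_2e^(-4t)(-3,1).

x(t) = c_1e^(3t) - 3c_2e^(-4t), y(t) = c_2e^(-4t)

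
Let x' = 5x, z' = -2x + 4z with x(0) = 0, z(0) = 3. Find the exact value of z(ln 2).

A = [[5,0],[-2,4]]; eigenvalues λ = 4, 5.
Eigenvectors: (0,-1) for λ=4, (1,-2) for λ=5.
From the initial condition, c_1 = -3, c_2 = 0.
z(ln 2) = (-3)(2^4)(-1) + (0)(2^5)(-2) = 48.

48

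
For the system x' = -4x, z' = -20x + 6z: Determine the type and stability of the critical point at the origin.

saddle

A = [[-4,0],[-20,6]]; det(A-λI) = λ^2 - 2λ - 24.
λ = -4, 6: opposite signs.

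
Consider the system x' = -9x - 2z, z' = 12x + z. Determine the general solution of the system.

Coefficient matrix A = [[-9, -2], [12, 1]].
Characteristic polynomial det(A - λI) = λ^2 + 8λ + 15 = 0.
Eigenvalues λ = -5, -3.
For λ=-5: (A-λI) row 1 is [-4, -2], so an eigenvector is (1, -2).
For λ=-3: (A-λI) row 1 is [-6, -2], so an eigenvector is (-1, 3).
General solution: c_1e^(-5t)(1,-2) + c_2e^(-3t)(-1,3).

x(t) = c_1e^(-5t) - c_2e^(-3t), z(t) = -2c_1e^(-5t) + 3c_2e^(-3t)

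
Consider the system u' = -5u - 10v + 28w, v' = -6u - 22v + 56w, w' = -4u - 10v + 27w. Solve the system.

Coefficient matrix A = [[-5, -10, 28], [-6, -22, 56], [-4, -10, 27]].
det(A - λI) = 0 gives eigenvalues λ = -1, -2, 3.
For λ=-1: eigenvector (7,14,6).
For λ=-2: eigenvector (2,5,2).
For λ=3: eigenvector (1,2,1).
General solution: C_1e^(-t)(7,14,6) + C_2e^(-2t)(2,5,2) + C_3e^(3t)(1,2,1).

u(t) = 7C_1e^(-t) + 2C_2e^(-2t) + C_3e^(3t), v(t) = 14C_1e^(-t) + 5C_2e^(-2t) + 2C_3e^(3t), w(t) = 6C_1e^(-t) + 2C_2e^(-2t) + C_3e^(3t)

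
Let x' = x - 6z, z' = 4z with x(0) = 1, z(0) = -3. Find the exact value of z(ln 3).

A = [[1,-6],[0,4]]; eigenvalues λ = 1, 4.
Eigenvectors: (1,0) for λ=1, (-2,1) for λ=4.
From the initial condition, c_1 = -5, c_2 = -3.
z(ln 3) = (-5)(3^1)(0) + (-3)(3^4)(1) = -243.

-243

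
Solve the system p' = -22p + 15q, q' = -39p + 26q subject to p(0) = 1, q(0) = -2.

Coefficient matrix A = [[-22, 15], [-39, 26]].
Characteristic polynomial det(A - λI) = λ^2 - 4λ + 13 = 0.
Eigenvalues λ = 2 ± 3i (complex conjugate pair).
For λ=2+3i: an eigenvector is (-2,-3) - i(1,2) = (-2 - i, -3 - 2i).
A real fundamental pair from Re and Im of e^((2+3i)t)v: X_1 = e^(2t)(cos(3t)·(-2,-3) + sin(3t)·(1,2)), X_2 = e^(2t)(sin(3t)·(-2,-3) - cos(3t)·(1,2)).
General solution: c_1X_1 + c_2X_2.
Applying p(0)=1, q(0)=-2 gives c_1=-4, c_2=7.

p(t) = -18e^(2t)sin(3t) + e^(2t)cos(3t), q(t) = -29e^(2t)sin(3t) - 2e^(2t)cos(3t)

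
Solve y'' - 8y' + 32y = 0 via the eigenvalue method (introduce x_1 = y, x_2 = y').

y(t) = C_1e^(4t)cos(4t) + C_2e^(4t)sin(4t)

Let x_1 = y, x_2 = y'. Then x_1' = x_2 and x_2' = -32x_1 + 8x_2.
A = [[0,1],[-32,8]]; det(A-λI) = λ^2 - 8λ + 32.
Eigenvalues λ = 4 ± 4i.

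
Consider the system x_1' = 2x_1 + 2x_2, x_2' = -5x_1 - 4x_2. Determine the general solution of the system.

Coefficient matrix A = [[2, 2], [-5, -4]].
Characteristic polynomial det(A - λI) = λ^2 + 2λ + 2 = 0.
Eigenvalues λ = -1 ± i (complex conjugate pair).
For λ=-1+i: an eigenvector is (1,-2) - i(-1,1) = (1 + i, -2 - i).
A real fundamental pair from Re and Im of e^((-1+i)t)v: X_1 = e^(-t)(cos(t)·(1,-2) + sin(t)·(-1,1)), X_2 = e^(-t)(sin(t)·(1,-2) - cos(t)·(-1,1)).
General solution: K_1X_1 + K_2X_2.

x_1(t) = -K_1e^(-t)sin(t) + K_1e^(-t)cos(t) + K_2e^(-t)sin(t) + K_2e^(-t)cos(t), x_2(t) = K_1e^(-t)sin(t) - 2K_1e^(-t)cos(t) - 2K_2e^(-t)sin(t) - K_2e^(-t)cos(t)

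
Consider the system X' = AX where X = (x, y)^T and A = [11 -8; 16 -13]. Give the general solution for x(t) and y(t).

x(t) = -K_1e^(-5t) - K_2e^(3t), y(t) = -2K_1e^(-5t) - K_2e^(3t)

Coefficient matrix A = [[11, -8], [16, -13]].
Characteristic polynomial det(A - λI) = λ^2 + 2λ - 15 = 0.
Eigenvalues λ = -5, 3.
For λ=-5: (A-λI) row 1 is [16, -8], so an eigenvector is (-1, -2).
For λ=3: (A-λI) row 1 is [8, -8], so an eigenvector is (-1, -1).
General solution: K_1e^(-5t)(-1,-2) + K_2e^(3t)(-1,-1).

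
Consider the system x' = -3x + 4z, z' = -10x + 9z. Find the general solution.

Coefficient matrix A = [[-3, 4], [-10, 9]].
Characteristic polynomial det(A - λI) = λ^2 - 6λ + 13 = 0.
Eigenvalues λ = 3 ± 2i (complex conjugate pair).
For λ=3+2i: an eigenvector is (1,1) - i(-1,-2) = (1 + i, 1 + 2i).
A real fundamental pair from Re and Im of e^((3+2i)t)v: X_1 = e^(3t)(cos(2t)·(1,1) + sin(2t)·(-1,-2)), X_2 = e^(3t)(sin(2t)·(1,1) - cos(2t)·(-1,-2)).
General solution: C_1X_1 + C_2X_2.

x(t) = -C_1e^(3t)sin(2t) + C_1e^(3t)cos(2t) + C_2e^(3t)sin(2t) + C_2e^(3t)cos(2t), z(t) = -2C_1e^(3t)sin(2t) + C_1e^(3t)cos(2t) + C_2e^(3t)sin(2t) + 2C_2e^(3t)cos(2t)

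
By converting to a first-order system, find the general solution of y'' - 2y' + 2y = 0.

Let x_1 = y, x_2 = y'. Then x_1' = x_2 and x_2' = -2x_1 + 2x_2.
A = [[0,1],[-2,2]]; det(A-λI) = λ^2 - 2λ + 2.
Eigenvalues λ = 1 ± i.

y(t) = K_1e^(t)cos(t) + K_2e^(t)sin(t)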